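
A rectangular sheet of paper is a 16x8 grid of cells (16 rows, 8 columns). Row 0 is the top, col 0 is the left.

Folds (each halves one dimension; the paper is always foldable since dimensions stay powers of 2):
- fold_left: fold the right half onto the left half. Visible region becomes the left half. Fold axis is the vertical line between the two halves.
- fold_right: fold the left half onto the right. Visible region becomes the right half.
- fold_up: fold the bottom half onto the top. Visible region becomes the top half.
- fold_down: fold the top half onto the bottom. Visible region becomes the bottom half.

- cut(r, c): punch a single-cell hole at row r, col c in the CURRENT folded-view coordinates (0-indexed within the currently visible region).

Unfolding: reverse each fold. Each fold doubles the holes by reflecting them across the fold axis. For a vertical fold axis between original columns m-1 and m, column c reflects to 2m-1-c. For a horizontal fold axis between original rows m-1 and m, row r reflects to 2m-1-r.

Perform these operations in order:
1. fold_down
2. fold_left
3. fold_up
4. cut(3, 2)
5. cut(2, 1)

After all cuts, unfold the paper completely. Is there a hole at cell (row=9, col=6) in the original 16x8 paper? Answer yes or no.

Op 1 fold_down: fold axis h@8; visible region now rows[8,16) x cols[0,8) = 8x8
Op 2 fold_left: fold axis v@4; visible region now rows[8,16) x cols[0,4) = 8x4
Op 3 fold_up: fold axis h@12; visible region now rows[8,12) x cols[0,4) = 4x4
Op 4 cut(3, 2): punch at orig (11,2); cuts so far [(11, 2)]; region rows[8,12) x cols[0,4) = 4x4
Op 5 cut(2, 1): punch at orig (10,1); cuts so far [(10, 1), (11, 2)]; region rows[8,12) x cols[0,4) = 4x4
Unfold 1 (reflect across h@12): 4 holes -> [(10, 1), (11, 2), (12, 2), (13, 1)]
Unfold 2 (reflect across v@4): 8 holes -> [(10, 1), (10, 6), (11, 2), (11, 5), (12, 2), (12, 5), (13, 1), (13, 6)]
Unfold 3 (reflect across h@8): 16 holes -> [(2, 1), (2, 6), (3, 2), (3, 5), (4, 2), (4, 5), (5, 1), (5, 6), (10, 1), (10, 6), (11, 2), (11, 5), (12, 2), (12, 5), (13, 1), (13, 6)]
Holes: [(2, 1), (2, 6), (3, 2), (3, 5), (4, 2), (4, 5), (5, 1), (5, 6), (10, 1), (10, 6), (11, 2), (11, 5), (12, 2), (12, 5), (13, 1), (13, 6)]

Answer: no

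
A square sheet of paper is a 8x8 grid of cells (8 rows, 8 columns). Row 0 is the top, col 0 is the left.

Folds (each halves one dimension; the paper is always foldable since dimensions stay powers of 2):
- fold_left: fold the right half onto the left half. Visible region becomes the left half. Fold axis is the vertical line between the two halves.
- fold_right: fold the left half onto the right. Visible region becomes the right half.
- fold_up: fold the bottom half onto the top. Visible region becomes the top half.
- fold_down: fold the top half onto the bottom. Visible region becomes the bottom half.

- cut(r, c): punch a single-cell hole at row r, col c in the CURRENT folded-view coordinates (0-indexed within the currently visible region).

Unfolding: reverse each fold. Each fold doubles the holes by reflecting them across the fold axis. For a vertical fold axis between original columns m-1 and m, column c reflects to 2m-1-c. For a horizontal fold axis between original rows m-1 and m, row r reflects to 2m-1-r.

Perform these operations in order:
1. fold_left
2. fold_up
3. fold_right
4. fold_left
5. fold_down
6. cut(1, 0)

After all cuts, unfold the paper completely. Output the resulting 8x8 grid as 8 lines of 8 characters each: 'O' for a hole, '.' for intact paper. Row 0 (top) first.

Op 1 fold_left: fold axis v@4; visible region now rows[0,8) x cols[0,4) = 8x4
Op 2 fold_up: fold axis h@4; visible region now rows[0,4) x cols[0,4) = 4x4
Op 3 fold_right: fold axis v@2; visible region now rows[0,4) x cols[2,4) = 4x2
Op 4 fold_left: fold axis v@3; visible region now rows[0,4) x cols[2,3) = 4x1
Op 5 fold_down: fold axis h@2; visible region now rows[2,4) x cols[2,3) = 2x1
Op 6 cut(1, 0): punch at orig (3,2); cuts so far [(3, 2)]; region rows[2,4) x cols[2,3) = 2x1
Unfold 1 (reflect across h@2): 2 holes -> [(0, 2), (3, 2)]
Unfold 2 (reflect across v@3): 4 holes -> [(0, 2), (0, 3), (3, 2), (3, 3)]
Unfold 3 (reflect across v@2): 8 holes -> [(0, 0), (0, 1), (0, 2), (0, 3), (3, 0), (3, 1), (3, 2), (3, 3)]
Unfold 4 (reflect across h@4): 16 holes -> [(0, 0), (0, 1), (0, 2), (0, 3), (3, 0), (3, 1), (3, 2), (3, 3), (4, 0), (4, 1), (4, 2), (4, 3), (7, 0), (7, 1), (7, 2), (7, 3)]
Unfold 5 (reflect across v@4): 32 holes -> [(0, 0), (0, 1), (0, 2), (0, 3), (0, 4), (0, 5), (0, 6), (0, 7), (3, 0), (3, 1), (3, 2), (3, 3), (3, 4), (3, 5), (3, 6), (3, 7), (4, 0), (4, 1), (4, 2), (4, 3), (4, 4), (4, 5), (4, 6), (4, 7), (7, 0), (7, 1), (7, 2), (7, 3), (7, 4), (7, 5), (7, 6), (7, 7)]

Answer: OOOOOOOO
........
........
OOOOOOOO
OOOOOOOO
........
........
OOOOOOOO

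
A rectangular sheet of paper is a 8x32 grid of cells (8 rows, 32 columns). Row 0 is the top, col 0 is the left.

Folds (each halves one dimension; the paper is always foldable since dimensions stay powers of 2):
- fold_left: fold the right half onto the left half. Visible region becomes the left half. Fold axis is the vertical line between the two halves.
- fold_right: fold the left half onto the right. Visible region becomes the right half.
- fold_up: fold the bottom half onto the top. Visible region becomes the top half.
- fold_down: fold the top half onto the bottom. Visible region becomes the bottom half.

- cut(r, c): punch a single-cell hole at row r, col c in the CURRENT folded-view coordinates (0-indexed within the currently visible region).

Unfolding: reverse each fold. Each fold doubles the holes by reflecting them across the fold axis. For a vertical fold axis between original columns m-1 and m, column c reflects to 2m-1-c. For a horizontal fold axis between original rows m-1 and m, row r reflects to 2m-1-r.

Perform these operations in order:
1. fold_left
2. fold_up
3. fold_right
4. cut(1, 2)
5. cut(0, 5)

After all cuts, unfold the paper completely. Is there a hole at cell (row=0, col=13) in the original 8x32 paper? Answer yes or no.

Answer: yes

Derivation:
Op 1 fold_left: fold axis v@16; visible region now rows[0,8) x cols[0,16) = 8x16
Op 2 fold_up: fold axis h@4; visible region now rows[0,4) x cols[0,16) = 4x16
Op 3 fold_right: fold axis v@8; visible region now rows[0,4) x cols[8,16) = 4x8
Op 4 cut(1, 2): punch at orig (1,10); cuts so far [(1, 10)]; region rows[0,4) x cols[8,16) = 4x8
Op 5 cut(0, 5): punch at orig (0,13); cuts so far [(0, 13), (1, 10)]; region rows[0,4) x cols[8,16) = 4x8
Unfold 1 (reflect across v@8): 4 holes -> [(0, 2), (0, 13), (1, 5), (1, 10)]
Unfold 2 (reflect across h@4): 8 holes -> [(0, 2), (0, 13), (1, 5), (1, 10), (6, 5), (6, 10), (7, 2), (7, 13)]
Unfold 3 (reflect across v@16): 16 holes -> [(0, 2), (0, 13), (0, 18), (0, 29), (1, 5), (1, 10), (1, 21), (1, 26), (6, 5), (6, 10), (6, 21), (6, 26), (7, 2), (7, 13), (7, 18), (7, 29)]
Holes: [(0, 2), (0, 13), (0, 18), (0, 29), (1, 5), (1, 10), (1, 21), (1, 26), (6, 5), (6, 10), (6, 21), (6, 26), (7, 2), (7, 13), (7, 18), (7, 29)]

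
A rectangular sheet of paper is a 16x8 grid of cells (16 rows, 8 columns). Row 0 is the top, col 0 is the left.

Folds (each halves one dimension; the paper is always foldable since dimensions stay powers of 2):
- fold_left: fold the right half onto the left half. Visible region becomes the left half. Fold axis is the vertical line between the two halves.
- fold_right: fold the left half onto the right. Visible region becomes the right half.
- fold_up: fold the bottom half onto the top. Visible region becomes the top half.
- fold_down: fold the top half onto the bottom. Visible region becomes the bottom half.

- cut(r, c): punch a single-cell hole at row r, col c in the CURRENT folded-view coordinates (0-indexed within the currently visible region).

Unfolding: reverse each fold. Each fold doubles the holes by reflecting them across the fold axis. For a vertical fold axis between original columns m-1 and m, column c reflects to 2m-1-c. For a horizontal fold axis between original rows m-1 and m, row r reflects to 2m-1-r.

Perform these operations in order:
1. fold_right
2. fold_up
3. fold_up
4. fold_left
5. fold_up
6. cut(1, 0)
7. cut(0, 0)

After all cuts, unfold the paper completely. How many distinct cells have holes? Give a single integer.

Answer: 64

Derivation:
Op 1 fold_right: fold axis v@4; visible region now rows[0,16) x cols[4,8) = 16x4
Op 2 fold_up: fold axis h@8; visible region now rows[0,8) x cols[4,8) = 8x4
Op 3 fold_up: fold axis h@4; visible region now rows[0,4) x cols[4,8) = 4x4
Op 4 fold_left: fold axis v@6; visible region now rows[0,4) x cols[4,6) = 4x2
Op 5 fold_up: fold axis h@2; visible region now rows[0,2) x cols[4,6) = 2x2
Op 6 cut(1, 0): punch at orig (1,4); cuts so far [(1, 4)]; region rows[0,2) x cols[4,6) = 2x2
Op 7 cut(0, 0): punch at orig (0,4); cuts so far [(0, 4), (1, 4)]; region rows[0,2) x cols[4,6) = 2x2
Unfold 1 (reflect across h@2): 4 holes -> [(0, 4), (1, 4), (2, 4), (3, 4)]
Unfold 2 (reflect across v@6): 8 holes -> [(0, 4), (0, 7), (1, 4), (1, 7), (2, 4), (2, 7), (3, 4), (3, 7)]
Unfold 3 (reflect across h@4): 16 holes -> [(0, 4), (0, 7), (1, 4), (1, 7), (2, 4), (2, 7), (3, 4), (3, 7), (4, 4), (4, 7), (5, 4), (5, 7), (6, 4), (6, 7), (7, 4), (7, 7)]
Unfold 4 (reflect across h@8): 32 holes -> [(0, 4), (0, 7), (1, 4), (1, 7), (2, 4), (2, 7), (3, 4), (3, 7), (4, 4), (4, 7), (5, 4), (5, 7), (6, 4), (6, 7), (7, 4), (7, 7), (8, 4), (8, 7), (9, 4), (9, 7), (10, 4), (10, 7), (11, 4), (11, 7), (12, 4), (12, 7), (13, 4), (13, 7), (14, 4), (14, 7), (15, 4), (15, 7)]
Unfold 5 (reflect across v@4): 64 holes -> [(0, 0), (0, 3), (0, 4), (0, 7), (1, 0), (1, 3), (1, 4), (1, 7), (2, 0), (2, 3), (2, 4), (2, 7), (3, 0), (3, 3), (3, 4), (3, 7), (4, 0), (4, 3), (4, 4), (4, 7), (5, 0), (5, 3), (5, 4), (5, 7), (6, 0), (6, 3), (6, 4), (6, 7), (7, 0), (7, 3), (7, 4), (7, 7), (8, 0), (8, 3), (8, 4), (8, 7), (9, 0), (9, 3), (9, 4), (9, 7), (10, 0), (10, 3), (10, 4), (10, 7), (11, 0), (11, 3), (11, 4), (11, 7), (12, 0), (12, 3), (12, 4), (12, 7), (13, 0), (13, 3), (13, 4), (13, 7), (14, 0), (14, 3), (14, 4), (14, 7), (15, 0), (15, 3), (15, 4), (15, 7)]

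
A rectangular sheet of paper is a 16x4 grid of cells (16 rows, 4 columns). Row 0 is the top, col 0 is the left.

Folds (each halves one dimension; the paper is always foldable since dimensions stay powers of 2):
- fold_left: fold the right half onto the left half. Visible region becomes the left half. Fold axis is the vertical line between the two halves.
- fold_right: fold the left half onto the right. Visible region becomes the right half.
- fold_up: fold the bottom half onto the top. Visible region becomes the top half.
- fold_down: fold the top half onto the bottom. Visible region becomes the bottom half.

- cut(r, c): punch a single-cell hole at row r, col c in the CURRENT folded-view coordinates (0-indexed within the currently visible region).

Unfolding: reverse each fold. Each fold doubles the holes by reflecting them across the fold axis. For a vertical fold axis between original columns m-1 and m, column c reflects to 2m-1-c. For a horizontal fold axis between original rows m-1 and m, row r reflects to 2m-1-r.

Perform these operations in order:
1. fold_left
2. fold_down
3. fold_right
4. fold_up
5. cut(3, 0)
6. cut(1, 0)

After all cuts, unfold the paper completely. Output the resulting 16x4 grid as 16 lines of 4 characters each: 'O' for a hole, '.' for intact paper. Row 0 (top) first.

Answer: ....
OOOO
....
OOOO
OOOO
....
OOOO
....
....
OOOO
....
OOOO
OOOO
....
OOOO
....

Derivation:
Op 1 fold_left: fold axis v@2; visible region now rows[0,16) x cols[0,2) = 16x2
Op 2 fold_down: fold axis h@8; visible region now rows[8,16) x cols[0,2) = 8x2
Op 3 fold_right: fold axis v@1; visible region now rows[8,16) x cols[1,2) = 8x1
Op 4 fold_up: fold axis h@12; visible region now rows[8,12) x cols[1,2) = 4x1
Op 5 cut(3, 0): punch at orig (11,1); cuts so far [(11, 1)]; region rows[8,12) x cols[1,2) = 4x1
Op 6 cut(1, 0): punch at orig (9,1); cuts so far [(9, 1), (11, 1)]; region rows[8,12) x cols[1,2) = 4x1
Unfold 1 (reflect across h@12): 4 holes -> [(9, 1), (11, 1), (12, 1), (14, 1)]
Unfold 2 (reflect across v@1): 8 holes -> [(9, 0), (9, 1), (11, 0), (11, 1), (12, 0), (12, 1), (14, 0), (14, 1)]
Unfold 3 (reflect across h@8): 16 holes -> [(1, 0), (1, 1), (3, 0), (3, 1), (4, 0), (4, 1), (6, 0), (6, 1), (9, 0), (9, 1), (11, 0), (11, 1), (12, 0), (12, 1), (14, 0), (14, 1)]
Unfold 4 (reflect across v@2): 32 holes -> [(1, 0), (1, 1), (1, 2), (1, 3), (3, 0), (3, 1), (3, 2), (3, 3), (4, 0), (4, 1), (4, 2), (4, 3), (6, 0), (6, 1), (6, 2), (6, 3), (9, 0), (9, 1), (9, 2), (9, 3), (11, 0), (11, 1), (11, 2), (11, 3), (12, 0), (12, 1), (12, 2), (12, 3), (14, 0), (14, 1), (14, 2), (14, 3)]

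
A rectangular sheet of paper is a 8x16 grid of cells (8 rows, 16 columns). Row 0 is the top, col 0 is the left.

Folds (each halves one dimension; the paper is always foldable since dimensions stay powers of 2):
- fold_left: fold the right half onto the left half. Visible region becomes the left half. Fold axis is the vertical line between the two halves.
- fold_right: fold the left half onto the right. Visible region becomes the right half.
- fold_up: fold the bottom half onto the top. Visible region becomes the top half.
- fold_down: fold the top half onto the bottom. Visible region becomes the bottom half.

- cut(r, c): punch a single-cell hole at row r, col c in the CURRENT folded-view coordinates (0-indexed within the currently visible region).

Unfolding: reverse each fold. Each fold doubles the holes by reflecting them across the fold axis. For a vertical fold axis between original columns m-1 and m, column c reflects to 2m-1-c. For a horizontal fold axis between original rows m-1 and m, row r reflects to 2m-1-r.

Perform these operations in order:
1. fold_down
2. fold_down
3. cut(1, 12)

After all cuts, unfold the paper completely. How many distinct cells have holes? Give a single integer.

Answer: 4

Derivation:
Op 1 fold_down: fold axis h@4; visible region now rows[4,8) x cols[0,16) = 4x16
Op 2 fold_down: fold axis h@6; visible region now rows[6,8) x cols[0,16) = 2x16
Op 3 cut(1, 12): punch at orig (7,12); cuts so far [(7, 12)]; region rows[6,8) x cols[0,16) = 2x16
Unfold 1 (reflect across h@6): 2 holes -> [(4, 12), (7, 12)]
Unfold 2 (reflect across h@4): 4 holes -> [(0, 12), (3, 12), (4, 12), (7, 12)]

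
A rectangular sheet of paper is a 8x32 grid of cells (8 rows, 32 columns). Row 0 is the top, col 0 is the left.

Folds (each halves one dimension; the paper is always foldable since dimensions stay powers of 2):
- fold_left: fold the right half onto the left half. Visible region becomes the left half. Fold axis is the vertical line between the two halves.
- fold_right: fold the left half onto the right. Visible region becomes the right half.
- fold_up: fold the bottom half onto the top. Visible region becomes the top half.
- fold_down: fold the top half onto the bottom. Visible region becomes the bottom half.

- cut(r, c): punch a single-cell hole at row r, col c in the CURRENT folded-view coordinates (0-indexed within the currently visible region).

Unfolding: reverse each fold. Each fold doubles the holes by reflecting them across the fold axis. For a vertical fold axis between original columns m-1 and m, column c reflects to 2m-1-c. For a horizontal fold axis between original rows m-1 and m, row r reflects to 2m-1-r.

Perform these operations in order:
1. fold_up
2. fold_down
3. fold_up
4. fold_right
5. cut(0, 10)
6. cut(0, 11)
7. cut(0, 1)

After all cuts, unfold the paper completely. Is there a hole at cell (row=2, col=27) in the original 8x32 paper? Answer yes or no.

Answer: yes

Derivation:
Op 1 fold_up: fold axis h@4; visible region now rows[0,4) x cols[0,32) = 4x32
Op 2 fold_down: fold axis h@2; visible region now rows[2,4) x cols[0,32) = 2x32
Op 3 fold_up: fold axis h@3; visible region now rows[2,3) x cols[0,32) = 1x32
Op 4 fold_right: fold axis v@16; visible region now rows[2,3) x cols[16,32) = 1x16
Op 5 cut(0, 10): punch at orig (2,26); cuts so far [(2, 26)]; region rows[2,3) x cols[16,32) = 1x16
Op 6 cut(0, 11): punch at orig (2,27); cuts so far [(2, 26), (2, 27)]; region rows[2,3) x cols[16,32) = 1x16
Op 7 cut(0, 1): punch at orig (2,17); cuts so far [(2, 17), (2, 26), (2, 27)]; region rows[2,3) x cols[16,32) = 1x16
Unfold 1 (reflect across v@16): 6 holes -> [(2, 4), (2, 5), (2, 14), (2, 17), (2, 26), (2, 27)]
Unfold 2 (reflect across h@3): 12 holes -> [(2, 4), (2, 5), (2, 14), (2, 17), (2, 26), (2, 27), (3, 4), (3, 5), (3, 14), (3, 17), (3, 26), (3, 27)]
Unfold 3 (reflect across h@2): 24 holes -> [(0, 4), (0, 5), (0, 14), (0, 17), (0, 26), (0, 27), (1, 4), (1, 5), (1, 14), (1, 17), (1, 26), (1, 27), (2, 4), (2, 5), (2, 14), (2, 17), (2, 26), (2, 27), (3, 4), (3, 5), (3, 14), (3, 17), (3, 26), (3, 27)]
Unfold 4 (reflect across h@4): 48 holes -> [(0, 4), (0, 5), (0, 14), (0, 17), (0, 26), (0, 27), (1, 4), (1, 5), (1, 14), (1, 17), (1, 26), (1, 27), (2, 4), (2, 5), (2, 14), (2, 17), (2, 26), (2, 27), (3, 4), (3, 5), (3, 14), (3, 17), (3, 26), (3, 27), (4, 4), (4, 5), (4, 14), (4, 17), (4, 26), (4, 27), (5, 4), (5, 5), (5, 14), (5, 17), (5, 26), (5, 27), (6, 4), (6, 5), (6, 14), (6, 17), (6, 26), (6, 27), (7, 4), (7, 5), (7, 14), (7, 17), (7, 26), (7, 27)]
Holes: [(0, 4), (0, 5), (0, 14), (0, 17), (0, 26), (0, 27), (1, 4), (1, 5), (1, 14), (1, 17), (1, 26), (1, 27), (2, 4), (2, 5), (2, 14), (2, 17), (2, 26), (2, 27), (3, 4), (3, 5), (3, 14), (3, 17), (3, 26), (3, 27), (4, 4), (4, 5), (4, 14), (4, 17), (4, 26), (4, 27), (5, 4), (5, 5), (5, 14), (5, 17), (5, 26), (5, 27), (6, 4), (6, 5), (6, 14), (6, 17), (6, 26), (6, 27), (7, 4), (7, 5), (7, 14), (7, 17), (7, 26), (7, 27)]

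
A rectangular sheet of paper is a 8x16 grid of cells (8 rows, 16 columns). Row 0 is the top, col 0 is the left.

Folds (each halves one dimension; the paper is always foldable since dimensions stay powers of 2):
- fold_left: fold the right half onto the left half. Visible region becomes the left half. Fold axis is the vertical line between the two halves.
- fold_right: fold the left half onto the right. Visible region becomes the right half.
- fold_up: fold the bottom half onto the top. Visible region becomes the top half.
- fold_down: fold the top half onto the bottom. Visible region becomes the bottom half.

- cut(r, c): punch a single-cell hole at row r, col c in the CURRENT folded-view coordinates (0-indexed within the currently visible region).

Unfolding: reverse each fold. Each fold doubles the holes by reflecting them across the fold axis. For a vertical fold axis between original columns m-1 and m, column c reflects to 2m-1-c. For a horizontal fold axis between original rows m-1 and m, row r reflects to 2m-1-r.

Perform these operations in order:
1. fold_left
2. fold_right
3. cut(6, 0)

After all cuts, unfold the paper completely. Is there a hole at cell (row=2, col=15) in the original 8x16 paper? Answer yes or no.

Op 1 fold_left: fold axis v@8; visible region now rows[0,8) x cols[0,8) = 8x8
Op 2 fold_right: fold axis v@4; visible region now rows[0,8) x cols[4,8) = 8x4
Op 3 cut(6, 0): punch at orig (6,4); cuts so far [(6, 4)]; region rows[0,8) x cols[4,8) = 8x4
Unfold 1 (reflect across v@4): 2 holes -> [(6, 3), (6, 4)]
Unfold 2 (reflect across v@8): 4 holes -> [(6, 3), (6, 4), (6, 11), (6, 12)]
Holes: [(6, 3), (6, 4), (6, 11), (6, 12)]

Answer: no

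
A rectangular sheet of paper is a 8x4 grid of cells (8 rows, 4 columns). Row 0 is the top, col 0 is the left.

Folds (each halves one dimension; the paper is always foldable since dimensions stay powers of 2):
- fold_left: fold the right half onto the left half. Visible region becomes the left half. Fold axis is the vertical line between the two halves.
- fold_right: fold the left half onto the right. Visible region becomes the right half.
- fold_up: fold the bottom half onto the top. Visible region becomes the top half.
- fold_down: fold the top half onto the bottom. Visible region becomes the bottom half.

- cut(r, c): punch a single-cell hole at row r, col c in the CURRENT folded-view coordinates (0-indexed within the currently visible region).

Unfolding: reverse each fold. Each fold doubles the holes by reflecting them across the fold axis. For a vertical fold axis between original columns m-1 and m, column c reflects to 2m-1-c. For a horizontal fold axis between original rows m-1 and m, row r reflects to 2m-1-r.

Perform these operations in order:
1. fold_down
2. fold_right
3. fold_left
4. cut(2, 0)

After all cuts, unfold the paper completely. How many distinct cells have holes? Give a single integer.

Answer: 8

Derivation:
Op 1 fold_down: fold axis h@4; visible region now rows[4,8) x cols[0,4) = 4x4
Op 2 fold_right: fold axis v@2; visible region now rows[4,8) x cols[2,4) = 4x2
Op 3 fold_left: fold axis v@3; visible region now rows[4,8) x cols[2,3) = 4x1
Op 4 cut(2, 0): punch at orig (6,2); cuts so far [(6, 2)]; region rows[4,8) x cols[2,3) = 4x1
Unfold 1 (reflect across v@3): 2 holes -> [(6, 2), (6, 3)]
Unfold 2 (reflect across v@2): 4 holes -> [(6, 0), (6, 1), (6, 2), (6, 3)]
Unfold 3 (reflect across h@4): 8 holes -> [(1, 0), (1, 1), (1, 2), (1, 3), (6, 0), (6, 1), (6, 2), (6, 3)]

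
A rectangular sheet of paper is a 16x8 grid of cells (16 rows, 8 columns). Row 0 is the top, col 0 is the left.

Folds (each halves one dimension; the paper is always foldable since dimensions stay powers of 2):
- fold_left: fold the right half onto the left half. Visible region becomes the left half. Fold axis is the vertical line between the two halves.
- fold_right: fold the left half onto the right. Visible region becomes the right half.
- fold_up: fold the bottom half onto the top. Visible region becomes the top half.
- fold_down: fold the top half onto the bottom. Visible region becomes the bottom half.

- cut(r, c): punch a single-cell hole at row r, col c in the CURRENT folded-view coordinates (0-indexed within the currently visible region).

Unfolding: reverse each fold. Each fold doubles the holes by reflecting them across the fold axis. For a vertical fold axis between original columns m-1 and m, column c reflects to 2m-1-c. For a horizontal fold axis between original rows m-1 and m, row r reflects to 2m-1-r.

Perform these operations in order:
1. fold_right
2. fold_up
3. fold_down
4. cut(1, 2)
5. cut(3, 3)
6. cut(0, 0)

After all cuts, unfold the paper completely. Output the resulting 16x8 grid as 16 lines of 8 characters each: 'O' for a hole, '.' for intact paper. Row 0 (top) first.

Op 1 fold_right: fold axis v@4; visible region now rows[0,16) x cols[4,8) = 16x4
Op 2 fold_up: fold axis h@8; visible region now rows[0,8) x cols[4,8) = 8x4
Op 3 fold_down: fold axis h@4; visible region now rows[4,8) x cols[4,8) = 4x4
Op 4 cut(1, 2): punch at orig (5,6); cuts so far [(5, 6)]; region rows[4,8) x cols[4,8) = 4x4
Op 5 cut(3, 3): punch at orig (7,7); cuts so far [(5, 6), (7, 7)]; region rows[4,8) x cols[4,8) = 4x4
Op 6 cut(0, 0): punch at orig (4,4); cuts so far [(4, 4), (5, 6), (7, 7)]; region rows[4,8) x cols[4,8) = 4x4
Unfold 1 (reflect across h@4): 6 holes -> [(0, 7), (2, 6), (3, 4), (4, 4), (5, 6), (7, 7)]
Unfold 2 (reflect across h@8): 12 holes -> [(0, 7), (2, 6), (3, 4), (4, 4), (5, 6), (7, 7), (8, 7), (10, 6), (11, 4), (12, 4), (13, 6), (15, 7)]
Unfold 3 (reflect across v@4): 24 holes -> [(0, 0), (0, 7), (2, 1), (2, 6), (3, 3), (3, 4), (4, 3), (4, 4), (5, 1), (5, 6), (7, 0), (7, 7), (8, 0), (8, 7), (10, 1), (10, 6), (11, 3), (11, 4), (12, 3), (12, 4), (13, 1), (13, 6), (15, 0), (15, 7)]

Answer: O......O
........
.O....O.
...OO...
...OO...
.O....O.
........
O......O
O......O
........
.O....O.
...OO...
...OO...
.O....O.
........
O......O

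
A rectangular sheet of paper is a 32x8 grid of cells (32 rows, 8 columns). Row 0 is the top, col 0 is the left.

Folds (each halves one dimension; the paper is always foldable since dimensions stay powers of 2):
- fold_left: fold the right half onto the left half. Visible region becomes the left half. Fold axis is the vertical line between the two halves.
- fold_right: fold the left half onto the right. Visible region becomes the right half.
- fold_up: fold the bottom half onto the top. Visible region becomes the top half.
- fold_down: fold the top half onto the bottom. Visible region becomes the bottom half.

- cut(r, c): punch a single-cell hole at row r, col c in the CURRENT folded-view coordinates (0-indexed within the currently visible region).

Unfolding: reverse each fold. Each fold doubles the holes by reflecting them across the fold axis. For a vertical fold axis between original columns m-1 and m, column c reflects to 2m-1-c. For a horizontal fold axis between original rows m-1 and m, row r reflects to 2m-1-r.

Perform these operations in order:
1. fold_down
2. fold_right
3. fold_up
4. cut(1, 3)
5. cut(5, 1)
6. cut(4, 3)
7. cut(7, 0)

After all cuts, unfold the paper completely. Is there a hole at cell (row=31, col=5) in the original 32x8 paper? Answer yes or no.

Answer: no

Derivation:
Op 1 fold_down: fold axis h@16; visible region now rows[16,32) x cols[0,8) = 16x8
Op 2 fold_right: fold axis v@4; visible region now rows[16,32) x cols[4,8) = 16x4
Op 3 fold_up: fold axis h@24; visible region now rows[16,24) x cols[4,8) = 8x4
Op 4 cut(1, 3): punch at orig (17,7); cuts so far [(17, 7)]; region rows[16,24) x cols[4,8) = 8x4
Op 5 cut(5, 1): punch at orig (21,5); cuts so far [(17, 7), (21, 5)]; region rows[16,24) x cols[4,8) = 8x4
Op 6 cut(4, 3): punch at orig (20,7); cuts so far [(17, 7), (20, 7), (21, 5)]; region rows[16,24) x cols[4,8) = 8x4
Op 7 cut(7, 0): punch at orig (23,4); cuts so far [(17, 7), (20, 7), (21, 5), (23, 4)]; region rows[16,24) x cols[4,8) = 8x4
Unfold 1 (reflect across h@24): 8 holes -> [(17, 7), (20, 7), (21, 5), (23, 4), (24, 4), (26, 5), (27, 7), (30, 7)]
Unfold 2 (reflect across v@4): 16 holes -> [(17, 0), (17, 7), (20, 0), (20, 7), (21, 2), (21, 5), (23, 3), (23, 4), (24, 3), (24, 4), (26, 2), (26, 5), (27, 0), (27, 7), (30, 0), (30, 7)]
Unfold 3 (reflect across h@16): 32 holes -> [(1, 0), (1, 7), (4, 0), (4, 7), (5, 2), (5, 5), (7, 3), (7, 4), (8, 3), (8, 4), (10, 2), (10, 5), (11, 0), (11, 7), (14, 0), (14, 7), (17, 0), (17, 7), (20, 0), (20, 7), (21, 2), (21, 5), (23, 3), (23, 4), (24, 3), (24, 4), (26, 2), (26, 5), (27, 0), (27, 7), (30, 0), (30, 7)]
Holes: [(1, 0), (1, 7), (4, 0), (4, 7), (5, 2), (5, 5), (7, 3), (7, 4), (8, 3), (8, 4), (10, 2), (10, 5), (11, 0), (11, 7), (14, 0), (14, 7), (17, 0), (17, 7), (20, 0), (20, 7), (21, 2), (21, 5), (23, 3), (23, 4), (24, 3), (24, 4), (26, 2), (26, 5), (27, 0), (27, 7), (30, 0), (30, 7)]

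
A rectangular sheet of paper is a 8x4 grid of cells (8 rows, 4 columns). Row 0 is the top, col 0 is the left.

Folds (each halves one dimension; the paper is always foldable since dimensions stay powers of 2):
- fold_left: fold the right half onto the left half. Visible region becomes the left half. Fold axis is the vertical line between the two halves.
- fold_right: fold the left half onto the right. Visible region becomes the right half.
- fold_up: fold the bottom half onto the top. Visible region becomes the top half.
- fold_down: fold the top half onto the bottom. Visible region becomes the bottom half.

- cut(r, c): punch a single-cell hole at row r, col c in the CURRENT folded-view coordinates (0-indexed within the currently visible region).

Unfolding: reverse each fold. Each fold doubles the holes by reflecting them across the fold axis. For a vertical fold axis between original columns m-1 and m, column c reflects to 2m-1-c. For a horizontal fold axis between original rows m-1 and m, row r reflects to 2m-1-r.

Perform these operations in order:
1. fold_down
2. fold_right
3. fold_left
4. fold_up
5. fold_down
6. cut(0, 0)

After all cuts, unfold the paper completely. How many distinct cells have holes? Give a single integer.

Answer: 32

Derivation:
Op 1 fold_down: fold axis h@4; visible region now rows[4,8) x cols[0,4) = 4x4
Op 2 fold_right: fold axis v@2; visible region now rows[4,8) x cols[2,4) = 4x2
Op 3 fold_left: fold axis v@3; visible region now rows[4,8) x cols[2,3) = 4x1
Op 4 fold_up: fold axis h@6; visible region now rows[4,6) x cols[2,3) = 2x1
Op 5 fold_down: fold axis h@5; visible region now rows[5,6) x cols[2,3) = 1x1
Op 6 cut(0, 0): punch at orig (5,2); cuts so far [(5, 2)]; region rows[5,6) x cols[2,3) = 1x1
Unfold 1 (reflect across h@5): 2 holes -> [(4, 2), (5, 2)]
Unfold 2 (reflect across h@6): 4 holes -> [(4, 2), (5, 2), (6, 2), (7, 2)]
Unfold 3 (reflect across v@3): 8 holes -> [(4, 2), (4, 3), (5, 2), (5, 3), (6, 2), (6, 3), (7, 2), (7, 3)]
Unfold 4 (reflect across v@2): 16 holes -> [(4, 0), (4, 1), (4, 2), (4, 3), (5, 0), (5, 1), (5, 2), (5, 3), (6, 0), (6, 1), (6, 2), (6, 3), (7, 0), (7, 1), (7, 2), (7, 3)]
Unfold 5 (reflect across h@4): 32 holes -> [(0, 0), (0, 1), (0, 2), (0, 3), (1, 0), (1, 1), (1, 2), (1, 3), (2, 0), (2, 1), (2, 2), (2, 3), (3, 0), (3, 1), (3, 2), (3, 3), (4, 0), (4, 1), (4, 2), (4, 3), (5, 0), (5, 1), (5, 2), (5, 3), (6, 0), (6, 1), (6, 2), (6, 3), (7, 0), (7, 1), (7, 2), (7, 3)]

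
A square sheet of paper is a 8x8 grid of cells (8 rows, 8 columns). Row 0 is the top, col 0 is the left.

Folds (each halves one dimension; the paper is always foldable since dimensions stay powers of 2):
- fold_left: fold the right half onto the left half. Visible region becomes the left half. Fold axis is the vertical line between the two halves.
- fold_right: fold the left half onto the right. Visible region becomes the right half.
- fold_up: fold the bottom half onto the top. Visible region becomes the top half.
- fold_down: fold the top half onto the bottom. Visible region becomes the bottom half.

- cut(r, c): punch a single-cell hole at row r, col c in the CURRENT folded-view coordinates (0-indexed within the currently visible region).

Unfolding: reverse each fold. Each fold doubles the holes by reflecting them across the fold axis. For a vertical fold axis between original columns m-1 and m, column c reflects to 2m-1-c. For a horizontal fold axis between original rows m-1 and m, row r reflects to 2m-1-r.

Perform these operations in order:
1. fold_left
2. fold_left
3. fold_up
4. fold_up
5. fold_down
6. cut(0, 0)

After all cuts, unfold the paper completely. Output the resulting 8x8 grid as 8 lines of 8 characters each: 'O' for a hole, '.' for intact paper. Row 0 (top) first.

Op 1 fold_left: fold axis v@4; visible region now rows[0,8) x cols[0,4) = 8x4
Op 2 fold_left: fold axis v@2; visible region now rows[0,8) x cols[0,2) = 8x2
Op 3 fold_up: fold axis h@4; visible region now rows[0,4) x cols[0,2) = 4x2
Op 4 fold_up: fold axis h@2; visible region now rows[0,2) x cols[0,2) = 2x2
Op 5 fold_down: fold axis h@1; visible region now rows[1,2) x cols[0,2) = 1x2
Op 6 cut(0, 0): punch at orig (1,0); cuts so far [(1, 0)]; region rows[1,2) x cols[0,2) = 1x2
Unfold 1 (reflect across h@1): 2 holes -> [(0, 0), (1, 0)]
Unfold 2 (reflect across h@2): 4 holes -> [(0, 0), (1, 0), (2, 0), (3, 0)]
Unfold 3 (reflect across h@4): 8 holes -> [(0, 0), (1, 0), (2, 0), (3, 0), (4, 0), (5, 0), (6, 0), (7, 0)]
Unfold 4 (reflect across v@2): 16 holes -> [(0, 0), (0, 3), (1, 0), (1, 3), (2, 0), (2, 3), (3, 0), (3, 3), (4, 0), (4, 3), (5, 0), (5, 3), (6, 0), (6, 3), (7, 0), (7, 3)]
Unfold 5 (reflect across v@4): 32 holes -> [(0, 0), (0, 3), (0, 4), (0, 7), (1, 0), (1, 3), (1, 4), (1, 7), (2, 0), (2, 3), (2, 4), (2, 7), (3, 0), (3, 3), (3, 4), (3, 7), (4, 0), (4, 3), (4, 4), (4, 7), (5, 0), (5, 3), (5, 4), (5, 7), (6, 0), (6, 3), (6, 4), (6, 7), (7, 0), (7, 3), (7, 4), (7, 7)]

Answer: O..OO..O
O..OO..O
O..OO..O
O..OO..O
O..OO..O
O..OO..O
O..OO..O
O..OO..O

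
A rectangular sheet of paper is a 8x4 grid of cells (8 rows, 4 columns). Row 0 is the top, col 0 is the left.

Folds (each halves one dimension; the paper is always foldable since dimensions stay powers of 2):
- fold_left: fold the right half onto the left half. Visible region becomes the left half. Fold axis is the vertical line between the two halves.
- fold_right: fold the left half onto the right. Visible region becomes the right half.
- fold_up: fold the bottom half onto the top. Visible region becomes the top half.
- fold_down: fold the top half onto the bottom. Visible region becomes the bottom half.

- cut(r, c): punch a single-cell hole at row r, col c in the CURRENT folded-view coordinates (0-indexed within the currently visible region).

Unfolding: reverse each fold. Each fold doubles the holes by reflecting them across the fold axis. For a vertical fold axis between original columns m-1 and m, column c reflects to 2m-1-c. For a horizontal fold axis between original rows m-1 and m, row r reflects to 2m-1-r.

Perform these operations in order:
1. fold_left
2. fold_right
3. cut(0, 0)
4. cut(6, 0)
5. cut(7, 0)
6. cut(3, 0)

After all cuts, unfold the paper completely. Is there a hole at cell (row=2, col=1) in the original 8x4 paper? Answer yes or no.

Op 1 fold_left: fold axis v@2; visible region now rows[0,8) x cols[0,2) = 8x2
Op 2 fold_right: fold axis v@1; visible region now rows[0,8) x cols[1,2) = 8x1
Op 3 cut(0, 0): punch at orig (0,1); cuts so far [(0, 1)]; region rows[0,8) x cols[1,2) = 8x1
Op 4 cut(6, 0): punch at orig (6,1); cuts so far [(0, 1), (6, 1)]; region rows[0,8) x cols[1,2) = 8x1
Op 5 cut(7, 0): punch at orig (7,1); cuts so far [(0, 1), (6, 1), (7, 1)]; region rows[0,8) x cols[1,2) = 8x1
Op 6 cut(3, 0): punch at orig (3,1); cuts so far [(0, 1), (3, 1), (6, 1), (7, 1)]; region rows[0,8) x cols[1,2) = 8x1
Unfold 1 (reflect across v@1): 8 holes -> [(0, 0), (0, 1), (3, 0), (3, 1), (6, 0), (6, 1), (7, 0), (7, 1)]
Unfold 2 (reflect across v@2): 16 holes -> [(0, 0), (0, 1), (0, 2), (0, 3), (3, 0), (3, 1), (3, 2), (3, 3), (6, 0), (6, 1), (6, 2), (6, 3), (7, 0), (7, 1), (7, 2), (7, 3)]
Holes: [(0, 0), (0, 1), (0, 2), (0, 3), (3, 0), (3, 1), (3, 2), (3, 3), (6, 0), (6, 1), (6, 2), (6, 3), (7, 0), (7, 1), (7, 2), (7, 3)]

Answer: no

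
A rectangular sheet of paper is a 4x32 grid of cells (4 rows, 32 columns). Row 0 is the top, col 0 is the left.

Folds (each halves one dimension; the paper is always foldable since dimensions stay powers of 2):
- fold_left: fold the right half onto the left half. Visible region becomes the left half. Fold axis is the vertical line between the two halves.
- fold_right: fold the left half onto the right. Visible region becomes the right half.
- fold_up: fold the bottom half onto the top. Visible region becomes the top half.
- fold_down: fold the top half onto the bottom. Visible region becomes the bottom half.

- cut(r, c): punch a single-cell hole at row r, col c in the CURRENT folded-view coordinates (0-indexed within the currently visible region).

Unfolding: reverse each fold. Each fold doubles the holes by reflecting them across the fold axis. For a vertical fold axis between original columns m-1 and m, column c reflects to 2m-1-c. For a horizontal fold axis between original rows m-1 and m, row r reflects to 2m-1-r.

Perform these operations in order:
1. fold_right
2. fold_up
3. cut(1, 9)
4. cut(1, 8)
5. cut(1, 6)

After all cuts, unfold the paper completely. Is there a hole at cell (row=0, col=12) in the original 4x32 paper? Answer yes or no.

Op 1 fold_right: fold axis v@16; visible region now rows[0,4) x cols[16,32) = 4x16
Op 2 fold_up: fold axis h@2; visible region now rows[0,2) x cols[16,32) = 2x16
Op 3 cut(1, 9): punch at orig (1,25); cuts so far [(1, 25)]; region rows[0,2) x cols[16,32) = 2x16
Op 4 cut(1, 8): punch at orig (1,24); cuts so far [(1, 24), (1, 25)]; region rows[0,2) x cols[16,32) = 2x16
Op 5 cut(1, 6): punch at orig (1,22); cuts so far [(1, 22), (1, 24), (1, 25)]; region rows[0,2) x cols[16,32) = 2x16
Unfold 1 (reflect across h@2): 6 holes -> [(1, 22), (1, 24), (1, 25), (2, 22), (2, 24), (2, 25)]
Unfold 2 (reflect across v@16): 12 holes -> [(1, 6), (1, 7), (1, 9), (1, 22), (1, 24), (1, 25), (2, 6), (2, 7), (2, 9), (2, 22), (2, 24), (2, 25)]
Holes: [(1, 6), (1, 7), (1, 9), (1, 22), (1, 24), (1, 25), (2, 6), (2, 7), (2, 9), (2, 22), (2, 24), (2, 25)]

Answer: no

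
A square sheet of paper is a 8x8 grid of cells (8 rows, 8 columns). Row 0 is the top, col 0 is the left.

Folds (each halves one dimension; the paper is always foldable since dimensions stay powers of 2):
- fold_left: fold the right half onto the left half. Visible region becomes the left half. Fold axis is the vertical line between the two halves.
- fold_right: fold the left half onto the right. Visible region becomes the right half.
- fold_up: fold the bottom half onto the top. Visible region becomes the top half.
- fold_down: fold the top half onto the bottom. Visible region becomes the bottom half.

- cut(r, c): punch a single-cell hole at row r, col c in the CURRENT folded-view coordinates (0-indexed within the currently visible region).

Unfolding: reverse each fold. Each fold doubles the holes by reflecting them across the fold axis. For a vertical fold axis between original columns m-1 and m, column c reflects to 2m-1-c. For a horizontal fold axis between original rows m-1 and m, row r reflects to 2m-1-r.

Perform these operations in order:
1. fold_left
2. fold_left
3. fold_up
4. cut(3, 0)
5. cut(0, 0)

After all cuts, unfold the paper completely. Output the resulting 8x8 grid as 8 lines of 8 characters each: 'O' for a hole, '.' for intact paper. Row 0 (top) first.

Op 1 fold_left: fold axis v@4; visible region now rows[0,8) x cols[0,4) = 8x4
Op 2 fold_left: fold axis v@2; visible region now rows[0,8) x cols[0,2) = 8x2
Op 3 fold_up: fold axis h@4; visible region now rows[0,4) x cols[0,2) = 4x2
Op 4 cut(3, 0): punch at orig (3,0); cuts so far [(3, 0)]; region rows[0,4) x cols[0,2) = 4x2
Op 5 cut(0, 0): punch at orig (0,0); cuts so far [(0, 0), (3, 0)]; region rows[0,4) x cols[0,2) = 4x2
Unfold 1 (reflect across h@4): 4 holes -> [(0, 0), (3, 0), (4, 0), (7, 0)]
Unfold 2 (reflect across v@2): 8 holes -> [(0, 0), (0, 3), (3, 0), (3, 3), (4, 0), (4, 3), (7, 0), (7, 3)]
Unfold 3 (reflect across v@4): 16 holes -> [(0, 0), (0, 3), (0, 4), (0, 7), (3, 0), (3, 3), (3, 4), (3, 7), (4, 0), (4, 3), (4, 4), (4, 7), (7, 0), (7, 3), (7, 4), (7, 7)]

Answer: O..OO..O
........
........
O..OO..O
O..OO..O
........
........
O..OO..O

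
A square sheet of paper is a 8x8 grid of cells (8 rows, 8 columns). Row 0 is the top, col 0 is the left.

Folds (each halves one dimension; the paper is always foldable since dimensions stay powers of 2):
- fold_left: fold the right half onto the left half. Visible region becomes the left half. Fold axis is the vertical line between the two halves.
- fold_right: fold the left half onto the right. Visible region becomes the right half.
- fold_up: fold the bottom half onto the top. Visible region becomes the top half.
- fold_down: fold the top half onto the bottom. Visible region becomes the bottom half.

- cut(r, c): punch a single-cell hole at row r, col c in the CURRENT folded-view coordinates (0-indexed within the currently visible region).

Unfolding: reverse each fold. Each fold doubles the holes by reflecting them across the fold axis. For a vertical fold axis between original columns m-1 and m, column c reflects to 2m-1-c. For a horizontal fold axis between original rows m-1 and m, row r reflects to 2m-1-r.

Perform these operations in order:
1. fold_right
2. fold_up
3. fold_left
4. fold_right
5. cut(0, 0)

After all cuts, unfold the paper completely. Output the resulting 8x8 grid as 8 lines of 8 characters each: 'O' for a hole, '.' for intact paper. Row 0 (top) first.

Answer: OOOOOOOO
........
........
........
........
........
........
OOOOOOOO

Derivation:
Op 1 fold_right: fold axis v@4; visible region now rows[0,8) x cols[4,8) = 8x4
Op 2 fold_up: fold axis h@4; visible region now rows[0,4) x cols[4,8) = 4x4
Op 3 fold_left: fold axis v@6; visible region now rows[0,4) x cols[4,6) = 4x2
Op 4 fold_right: fold axis v@5; visible region now rows[0,4) x cols[5,6) = 4x1
Op 5 cut(0, 0): punch at orig (0,5); cuts so far [(0, 5)]; region rows[0,4) x cols[5,6) = 4x1
Unfold 1 (reflect across v@5): 2 holes -> [(0, 4), (0, 5)]
Unfold 2 (reflect across v@6): 4 holes -> [(0, 4), (0, 5), (0, 6), (0, 7)]
Unfold 3 (reflect across h@4): 8 holes -> [(0, 4), (0, 5), (0, 6), (0, 7), (7, 4), (7, 5), (7, 6), (7, 7)]
Unfold 4 (reflect across v@4): 16 holes -> [(0, 0), (0, 1), (0, 2), (0, 3), (0, 4), (0, 5), (0, 6), (0, 7), (7, 0), (7, 1), (7, 2), (7, 3), (7, 4), (7, 5), (7, 6), (7, 7)]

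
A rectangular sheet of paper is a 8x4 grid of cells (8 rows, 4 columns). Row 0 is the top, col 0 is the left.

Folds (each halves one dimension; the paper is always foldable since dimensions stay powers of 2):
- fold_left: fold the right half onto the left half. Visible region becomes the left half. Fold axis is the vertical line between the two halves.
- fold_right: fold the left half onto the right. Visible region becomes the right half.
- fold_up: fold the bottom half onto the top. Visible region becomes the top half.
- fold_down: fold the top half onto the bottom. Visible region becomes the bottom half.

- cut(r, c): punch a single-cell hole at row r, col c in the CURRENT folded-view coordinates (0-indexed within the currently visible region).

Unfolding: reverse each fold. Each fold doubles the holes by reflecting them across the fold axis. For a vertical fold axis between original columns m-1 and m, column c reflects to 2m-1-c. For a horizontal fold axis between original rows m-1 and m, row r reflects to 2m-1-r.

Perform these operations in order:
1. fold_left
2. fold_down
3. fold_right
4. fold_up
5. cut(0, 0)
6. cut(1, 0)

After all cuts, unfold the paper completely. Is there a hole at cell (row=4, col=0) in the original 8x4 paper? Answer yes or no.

Answer: yes

Derivation:
Op 1 fold_left: fold axis v@2; visible region now rows[0,8) x cols[0,2) = 8x2
Op 2 fold_down: fold axis h@4; visible region now rows[4,8) x cols[0,2) = 4x2
Op 3 fold_right: fold axis v@1; visible region now rows[4,8) x cols[1,2) = 4x1
Op 4 fold_up: fold axis h@6; visible region now rows[4,6) x cols[1,2) = 2x1
Op 5 cut(0, 0): punch at orig (4,1); cuts so far [(4, 1)]; region rows[4,6) x cols[1,2) = 2x1
Op 6 cut(1, 0): punch at orig (5,1); cuts so far [(4, 1), (5, 1)]; region rows[4,6) x cols[1,2) = 2x1
Unfold 1 (reflect across h@6): 4 holes -> [(4, 1), (5, 1), (6, 1), (7, 1)]
Unfold 2 (reflect across v@1): 8 holes -> [(4, 0), (4, 1), (5, 0), (5, 1), (6, 0), (6, 1), (7, 0), (7, 1)]
Unfold 3 (reflect across h@4): 16 holes -> [(0, 0), (0, 1), (1, 0), (1, 1), (2, 0), (2, 1), (3, 0), (3, 1), (4, 0), (4, 1), (5, 0), (5, 1), (6, 0), (6, 1), (7, 0), (7, 1)]
Unfold 4 (reflect across v@2): 32 holes -> [(0, 0), (0, 1), (0, 2), (0, 3), (1, 0), (1, 1), (1, 2), (1, 3), (2, 0), (2, 1), (2, 2), (2, 3), (3, 0), (3, 1), (3, 2), (3, 3), (4, 0), (4, 1), (4, 2), (4, 3), (5, 0), (5, 1), (5, 2), (5, 3), (6, 0), (6, 1), (6, 2), (6, 3), (7, 0), (7, 1), (7, 2), (7, 3)]
Holes: [(0, 0), (0, 1), (0, 2), (0, 3), (1, 0), (1, 1), (1, 2), (1, 3), (2, 0), (2, 1), (2, 2), (2, 3), (3, 0), (3, 1), (3, 2), (3, 3), (4, 0), (4, 1), (4, 2), (4, 3), (5, 0), (5, 1), (5, 2), (5, 3), (6, 0), (6, 1), (6, 2), (6, 3), (7, 0), (7, 1), (7, 2), (7, 3)]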